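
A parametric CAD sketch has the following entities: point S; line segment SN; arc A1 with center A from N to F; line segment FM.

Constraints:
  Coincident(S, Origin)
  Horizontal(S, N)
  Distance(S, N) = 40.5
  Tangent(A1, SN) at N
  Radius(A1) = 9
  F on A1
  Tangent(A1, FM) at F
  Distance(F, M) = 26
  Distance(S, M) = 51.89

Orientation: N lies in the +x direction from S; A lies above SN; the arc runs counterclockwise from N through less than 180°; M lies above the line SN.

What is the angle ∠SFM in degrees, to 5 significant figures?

78.724°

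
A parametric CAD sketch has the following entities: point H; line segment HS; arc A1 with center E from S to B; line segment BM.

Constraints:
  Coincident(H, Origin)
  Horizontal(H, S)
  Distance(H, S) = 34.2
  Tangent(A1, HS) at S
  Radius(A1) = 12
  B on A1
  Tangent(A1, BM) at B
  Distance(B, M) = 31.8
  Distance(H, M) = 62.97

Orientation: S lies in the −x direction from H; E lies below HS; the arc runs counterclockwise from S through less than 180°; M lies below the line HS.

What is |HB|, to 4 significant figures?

47.86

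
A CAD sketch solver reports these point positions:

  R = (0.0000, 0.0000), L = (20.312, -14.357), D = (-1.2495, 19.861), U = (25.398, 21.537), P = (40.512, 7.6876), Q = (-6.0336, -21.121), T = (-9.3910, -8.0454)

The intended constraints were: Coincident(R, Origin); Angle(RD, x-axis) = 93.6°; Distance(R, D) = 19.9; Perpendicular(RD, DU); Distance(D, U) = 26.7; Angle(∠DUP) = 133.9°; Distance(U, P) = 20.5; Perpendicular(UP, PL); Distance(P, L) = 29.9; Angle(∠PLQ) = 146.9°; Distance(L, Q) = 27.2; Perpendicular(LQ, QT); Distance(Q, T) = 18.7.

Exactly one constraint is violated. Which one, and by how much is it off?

Distance(Q, T) = 18.7 — off by 5.20.

R = (0.00, 0.00) ✓; RD at 93.60° ✓; |RD| = 19.90 ✓; ∠(RD, DU) = 90.00° ✓; |DU| = 26.70 ✓; ∠DUP = 133.9° ✓; |UP| = 20.50 ✓; ∠(UP, PL) = 90.00° ✓; |PL| = 29.90 ✓; ∠PLQ = 146.9° ✓; |LQ| = 27.20 ✓; ∠(LQ, QT) = 90.00° ✓; |QT| = 13.50 ✗.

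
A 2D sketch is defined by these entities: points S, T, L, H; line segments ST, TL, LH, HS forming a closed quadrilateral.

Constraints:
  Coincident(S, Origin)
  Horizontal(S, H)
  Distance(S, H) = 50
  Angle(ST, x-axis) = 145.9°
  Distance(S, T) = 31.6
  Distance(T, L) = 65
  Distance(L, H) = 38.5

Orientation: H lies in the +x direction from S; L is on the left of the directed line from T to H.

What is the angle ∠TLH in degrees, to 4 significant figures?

94.68°

S is at the origin; S and H share the same y with |SH| = 50.0 and H in +x, so H = (50.0, 0). ST runs at 145.9° with |ST| = 31.6, so T = (-26.17, 17.72). L is determined by |TL| = 65.0 and |LH| = 38.5 together: it lies at the intersection of circle(T, 65.0) and circle(H, 38.5). With |TH| = 78.20, the foot of the radical line on TH is 56.64 from T and the perpendicular offset is √(65.0² − 56.64²) = 31.89. Taking the left-of-TH solution: L = (36.22, 35.95).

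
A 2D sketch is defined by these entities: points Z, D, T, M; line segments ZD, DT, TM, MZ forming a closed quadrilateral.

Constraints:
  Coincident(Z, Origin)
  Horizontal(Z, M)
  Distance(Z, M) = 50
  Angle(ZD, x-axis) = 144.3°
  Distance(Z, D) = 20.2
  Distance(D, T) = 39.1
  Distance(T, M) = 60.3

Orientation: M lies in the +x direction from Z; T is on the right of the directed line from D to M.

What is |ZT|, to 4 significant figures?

25.92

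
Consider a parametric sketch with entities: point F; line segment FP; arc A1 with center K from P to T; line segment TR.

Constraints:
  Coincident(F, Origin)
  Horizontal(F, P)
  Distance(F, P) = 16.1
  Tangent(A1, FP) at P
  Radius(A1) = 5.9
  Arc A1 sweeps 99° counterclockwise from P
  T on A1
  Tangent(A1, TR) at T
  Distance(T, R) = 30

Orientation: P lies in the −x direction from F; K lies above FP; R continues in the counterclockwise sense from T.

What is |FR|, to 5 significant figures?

39.406

On A1, P sits at bearing -90° from K; a 99° counterclockwise sweep puts T at bearing 9°, so T = K + 5.9·(cos 9°, sin 9°) = (-10.273, 6.8230). Since A1 is tangent to TR there, KT ⟂ TR, so TR runs along (−sin 9°, cos 9°); with |TR| = 30.0, R = (-14.966, 36.454). Then |FR| = |R − F| = 39.406.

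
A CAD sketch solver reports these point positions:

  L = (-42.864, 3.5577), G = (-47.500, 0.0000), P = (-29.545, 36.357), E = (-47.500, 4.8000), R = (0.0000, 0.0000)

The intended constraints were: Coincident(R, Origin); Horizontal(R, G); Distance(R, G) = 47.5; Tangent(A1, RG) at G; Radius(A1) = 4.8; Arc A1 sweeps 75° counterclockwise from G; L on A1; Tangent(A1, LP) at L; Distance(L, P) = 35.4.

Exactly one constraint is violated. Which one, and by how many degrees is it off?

Tangent(A1, LP) at L — off by 7.10°.

R = (0.00, 0.00) ✓; R.y = 0.00, G.y = 0.00 ✓; |RG| = 47.50 ✓; ∠(EG, GR) = 90.00° ✓; |EG| = 4.800 ✓; bearing(E→L) − bearing(E→G) = 75.00° ✓; |EL| = 4.800 ✓; ∠(EL, LP) = 97.10° ✗; |LP| = 35.40 ✓.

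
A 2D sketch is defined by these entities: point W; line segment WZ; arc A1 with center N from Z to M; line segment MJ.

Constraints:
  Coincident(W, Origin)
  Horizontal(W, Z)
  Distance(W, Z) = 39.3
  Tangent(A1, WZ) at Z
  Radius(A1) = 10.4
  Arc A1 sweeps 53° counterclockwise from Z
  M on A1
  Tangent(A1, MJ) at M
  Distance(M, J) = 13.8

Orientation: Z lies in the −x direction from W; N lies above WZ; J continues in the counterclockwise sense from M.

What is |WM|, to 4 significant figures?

31.27

W is at the origin; WZ is horizontal with |WZ| = 39.3 and Z on the −x side, so Z = (-39.30, 0.000). A1 meets WZ tangentially, so NZ is at right angles to WZ, so N = Z + (0, 10.4) = (-39.30, 10.40). On A1, Z sits at bearing -90° from N; a 53° counterclockwise sweep puts M at bearing -37°, so M = N + 10.4·(cos -37°, sin -37°) = (-30.99, 4.141). Then |WM| = |M − W| = 31.27.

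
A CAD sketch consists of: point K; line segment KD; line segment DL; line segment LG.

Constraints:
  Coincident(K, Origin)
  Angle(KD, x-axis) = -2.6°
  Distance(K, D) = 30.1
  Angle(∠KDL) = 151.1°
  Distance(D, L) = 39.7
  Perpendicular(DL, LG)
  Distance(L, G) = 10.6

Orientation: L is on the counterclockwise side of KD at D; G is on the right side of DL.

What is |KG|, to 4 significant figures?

70.68

K is at the origin; KD runs at -2.6° with length 30.1, so D = 30.1·(cos -2.6°, sin -2.6°) = (30.07, -1.365). ∠KDL = 151.1°, so DL runs at -2.6° + (180° − 151.1°) = 26.30° from the x-axis; with |DL| = 39.7, L = D + 39.7·(cos 26.30°, sin 26.30°) = (65.66, 16.22). The perpendicularity gives LG at right angles to DL; with |LG| = 10.6 on the right of DL, G = L + 10.6·(0.4431, -0.8965) = (70.36, 6.722). Then |KG| = |G − K| = 70.68.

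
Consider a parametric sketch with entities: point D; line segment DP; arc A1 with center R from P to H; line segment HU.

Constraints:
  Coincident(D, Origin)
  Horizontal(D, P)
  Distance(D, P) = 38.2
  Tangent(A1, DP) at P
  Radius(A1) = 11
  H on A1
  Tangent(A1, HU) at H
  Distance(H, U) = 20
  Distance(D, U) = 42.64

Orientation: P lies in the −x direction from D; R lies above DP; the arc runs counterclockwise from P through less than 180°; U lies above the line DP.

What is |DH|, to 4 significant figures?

29.64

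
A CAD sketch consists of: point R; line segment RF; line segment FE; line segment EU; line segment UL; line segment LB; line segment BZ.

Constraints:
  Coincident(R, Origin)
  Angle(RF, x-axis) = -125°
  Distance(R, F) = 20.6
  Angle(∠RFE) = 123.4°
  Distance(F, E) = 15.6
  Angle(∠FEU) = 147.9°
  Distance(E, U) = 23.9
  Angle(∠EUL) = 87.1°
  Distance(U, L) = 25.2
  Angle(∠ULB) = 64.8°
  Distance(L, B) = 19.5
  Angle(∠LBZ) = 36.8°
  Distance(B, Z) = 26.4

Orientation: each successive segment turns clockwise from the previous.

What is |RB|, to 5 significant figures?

23.054

R is at the origin; RF runs at -125.0° with length 20.6, so F = (-11.816, -16.875). ∠RFE = 123.4° gives FE at 178.40° from the x-axis; with |FE| = 15.6, E = (-27.410, -16.439). ∠FEU = 147.9° gives EU at 146.30° from the x-axis; with |EU| = 23.9, U = (-47.293, -3.1782). ∠EUL = 87.1° gives UL at 53.400° from the x-axis; with |UL| = 25.2, L = (-32.268, 17.053). ∠ULB = 64.8° gives LB at -61.800° from the x-axis; with |LB| = 19.5, B = (-23.054, -0.13259). Then |RB| = |B − R| = 23.054.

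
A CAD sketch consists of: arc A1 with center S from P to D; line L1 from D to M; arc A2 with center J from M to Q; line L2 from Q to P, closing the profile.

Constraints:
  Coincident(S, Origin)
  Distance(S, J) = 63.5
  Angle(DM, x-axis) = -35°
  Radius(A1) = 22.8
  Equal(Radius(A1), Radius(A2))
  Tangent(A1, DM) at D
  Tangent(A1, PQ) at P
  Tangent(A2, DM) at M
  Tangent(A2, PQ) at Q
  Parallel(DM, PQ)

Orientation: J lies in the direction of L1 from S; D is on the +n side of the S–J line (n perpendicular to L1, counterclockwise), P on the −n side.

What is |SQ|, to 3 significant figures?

67.5

Tangency of A1 to both parallel lines with radius 22.8 puts D and P at S ± 22.8·n: D = (13.1, 18.7), P = (-13.1, -18.7). Equal radii place M and Q the same way about J: M = J + 22.8·n = (65.1, -17.7), Q = J − 22.8·n = (38.9, -55.1). Then |SQ| = |Q − S| = 67.5.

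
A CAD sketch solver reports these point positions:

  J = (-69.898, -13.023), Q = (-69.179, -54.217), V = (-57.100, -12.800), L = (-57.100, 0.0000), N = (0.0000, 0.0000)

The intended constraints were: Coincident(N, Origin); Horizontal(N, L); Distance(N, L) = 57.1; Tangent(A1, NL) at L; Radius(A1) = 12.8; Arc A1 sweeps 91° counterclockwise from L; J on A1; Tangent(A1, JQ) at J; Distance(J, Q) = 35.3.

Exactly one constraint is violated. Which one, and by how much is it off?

Distance(J, Q) = 35.3 — off by 5.90.

N = (0.00, 0.00) ✓; N.y = 0.00, L.y = 0.00 ✓; |NL| = 57.10 ✓; ∠(VL, LN) = 90.00° ✓; |VL| = 12.80 ✓; bearing(V→J) − bearing(V→L) = 91.00° ✓; |VJ| = 12.80 ✓; ∠(VJ, JQ) = 90.00° ✓; |JQ| = 41.20 ✗.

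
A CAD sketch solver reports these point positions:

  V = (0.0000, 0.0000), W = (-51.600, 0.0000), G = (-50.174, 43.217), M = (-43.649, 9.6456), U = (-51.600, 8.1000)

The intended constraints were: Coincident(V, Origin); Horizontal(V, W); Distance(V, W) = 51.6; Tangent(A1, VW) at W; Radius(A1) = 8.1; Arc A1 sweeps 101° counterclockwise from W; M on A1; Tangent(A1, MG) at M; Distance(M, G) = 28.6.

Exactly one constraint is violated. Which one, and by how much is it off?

Distance(M, G) = 28.6 — off by 5.60.

V = (0.00, 0.00) ✓; V.y = 0.00, W.y = 0.00 ✓; |VW| = 51.60 ✓; ∠(UW, WV) = 90.00° ✓; |UW| = 8.100 ✓; bearing(U→M) − bearing(U→W) = 101.0° ✓; |UM| = 8.100 ✓; ∠(UM, MG) = 90.00° ✓; |MG| = 34.20 ✗.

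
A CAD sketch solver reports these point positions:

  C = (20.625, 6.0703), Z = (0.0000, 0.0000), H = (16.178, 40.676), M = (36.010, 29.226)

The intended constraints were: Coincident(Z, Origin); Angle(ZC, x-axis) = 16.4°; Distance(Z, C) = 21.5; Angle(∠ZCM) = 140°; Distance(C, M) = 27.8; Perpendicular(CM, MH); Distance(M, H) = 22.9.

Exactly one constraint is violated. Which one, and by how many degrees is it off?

Perpendicular(CM, MH) — off by 3.60°.

Z = (0.00, 0.00) ✓; ZC at 16.40° ✓; |ZC| = 21.50 ✓; ∠ZCM = 140.0° ✓; |CM| = 27.80 ✓; ∠(CM, MH) = 93.60° ✗; |MH| = 22.90 ✓.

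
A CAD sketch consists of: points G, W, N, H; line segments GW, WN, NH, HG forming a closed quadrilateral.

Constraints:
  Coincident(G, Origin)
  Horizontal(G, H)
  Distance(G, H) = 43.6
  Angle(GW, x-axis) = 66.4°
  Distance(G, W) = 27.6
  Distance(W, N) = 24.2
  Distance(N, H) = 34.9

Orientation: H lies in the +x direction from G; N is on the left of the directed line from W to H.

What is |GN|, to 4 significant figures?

47.60

Checks: |WN| = 24.20 ✓; |NH| = 34.90 ✓.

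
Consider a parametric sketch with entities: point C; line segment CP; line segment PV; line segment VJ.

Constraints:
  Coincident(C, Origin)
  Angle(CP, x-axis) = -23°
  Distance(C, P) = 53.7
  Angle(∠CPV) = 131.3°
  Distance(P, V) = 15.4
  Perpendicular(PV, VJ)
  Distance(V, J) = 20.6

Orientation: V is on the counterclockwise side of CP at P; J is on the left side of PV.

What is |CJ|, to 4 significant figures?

54.54

∠CPV = 131.3°, so PV runs at -23.0° + (180° − 131.3°) = 25.70° from the x-axis; with |PV| = 15.4, V = P + 15.4·(cos 25.70°, sin 25.70°) = (63.31, -14.30). PV is perpendicular to VJ; with |VJ| = 20.6 on the left of PV, J = V + 20.6·(-0.4337, 0.9011) = (54.37, 4.258). Then |CJ| = |J − C| = 54.54.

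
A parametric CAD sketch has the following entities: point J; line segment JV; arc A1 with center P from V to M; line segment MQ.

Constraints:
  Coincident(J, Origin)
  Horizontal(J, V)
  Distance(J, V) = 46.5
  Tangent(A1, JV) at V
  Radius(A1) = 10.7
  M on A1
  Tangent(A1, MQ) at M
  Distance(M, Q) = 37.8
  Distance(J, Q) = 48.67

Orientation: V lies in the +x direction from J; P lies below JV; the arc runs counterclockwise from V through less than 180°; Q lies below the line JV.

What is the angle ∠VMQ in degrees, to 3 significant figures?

145°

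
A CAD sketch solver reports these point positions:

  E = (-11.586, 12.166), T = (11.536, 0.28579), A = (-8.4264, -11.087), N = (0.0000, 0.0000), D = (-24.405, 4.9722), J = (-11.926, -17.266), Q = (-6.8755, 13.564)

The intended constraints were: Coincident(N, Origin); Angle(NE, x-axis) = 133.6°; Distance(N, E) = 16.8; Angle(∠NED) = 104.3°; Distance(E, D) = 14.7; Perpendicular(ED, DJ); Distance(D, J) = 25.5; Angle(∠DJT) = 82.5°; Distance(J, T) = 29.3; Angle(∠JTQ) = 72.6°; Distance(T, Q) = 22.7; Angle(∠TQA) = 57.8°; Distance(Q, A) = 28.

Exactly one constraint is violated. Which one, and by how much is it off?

Distance(Q, A) = 28 — off by 3.30.

N = (0.00, 0.00) ✓; NE at 133.6° ✓; |NE| = 16.80 ✓; ∠NED = 104.3° ✓; |ED| = 14.70 ✓; ∠(ED, DJ) = 90.00° ✓; |DJ| = 25.50 ✓; ∠DJT = 82.50° ✓; |JT| = 29.30 ✓; ∠JTQ = 72.60° ✓; |TQ| = 22.70 ✓; ∠TQA = 57.80° ✓; |QA| = 24.70 ✗.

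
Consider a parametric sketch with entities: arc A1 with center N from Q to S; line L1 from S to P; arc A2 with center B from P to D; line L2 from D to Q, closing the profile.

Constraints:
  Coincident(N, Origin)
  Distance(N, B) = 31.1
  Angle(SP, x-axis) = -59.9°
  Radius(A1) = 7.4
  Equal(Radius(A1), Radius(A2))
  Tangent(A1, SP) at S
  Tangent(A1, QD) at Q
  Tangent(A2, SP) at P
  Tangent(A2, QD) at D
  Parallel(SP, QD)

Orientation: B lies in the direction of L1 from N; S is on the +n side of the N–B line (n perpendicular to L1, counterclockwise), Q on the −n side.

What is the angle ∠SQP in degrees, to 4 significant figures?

64.55°

Tangency of A1 to both parallel lines with radius 7.4 puts S and Q at N ± 7.4·n: S = (6.402, 3.711), Q = (-6.402, -3.711). Equal radii place P and D the same way about B: P = B + 7.4·n = (22.00, -23.20), D = B − 7.4·n = (9.195, -30.62). Then cos ∠SQP = QS·QP / (|QS||QP|), giving 64.55°.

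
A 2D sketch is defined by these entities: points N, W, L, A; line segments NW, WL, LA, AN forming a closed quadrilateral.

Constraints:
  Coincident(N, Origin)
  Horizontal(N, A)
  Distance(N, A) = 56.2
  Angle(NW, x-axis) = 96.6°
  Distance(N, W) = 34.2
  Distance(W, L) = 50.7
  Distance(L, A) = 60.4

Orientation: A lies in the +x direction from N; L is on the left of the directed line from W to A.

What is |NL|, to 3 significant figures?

71.0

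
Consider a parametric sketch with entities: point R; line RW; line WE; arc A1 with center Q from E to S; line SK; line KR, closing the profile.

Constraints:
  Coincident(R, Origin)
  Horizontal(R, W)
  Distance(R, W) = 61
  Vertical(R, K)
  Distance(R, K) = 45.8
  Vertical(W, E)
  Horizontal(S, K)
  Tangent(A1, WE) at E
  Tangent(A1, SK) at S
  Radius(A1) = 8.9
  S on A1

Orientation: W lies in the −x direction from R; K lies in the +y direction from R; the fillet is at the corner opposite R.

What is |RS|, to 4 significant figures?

69.37

R is at the origin; R and W share the same y with |RW| = 61.0 and W on the −x side, so W = (-61.00, 0.000). RK is vertical with |RK| = 45.8 and K on the +y side, so K = (0.000, 45.80). The virtual corner opposite R is at (-61.00, 45.80). The tangent condition forces QE to be normal to WE and tangency of A1 to SK means the radius QS is perpendicular to SK, with radius 8.9, so the center Q sits 8.9 in from both sides at Q = (-52.10, 36.90). That places the tangent points at E = (-61.00, 36.90) on WE and S = (-52.10, 45.80) on SK. Then |RS| = |S − R| = 69.37.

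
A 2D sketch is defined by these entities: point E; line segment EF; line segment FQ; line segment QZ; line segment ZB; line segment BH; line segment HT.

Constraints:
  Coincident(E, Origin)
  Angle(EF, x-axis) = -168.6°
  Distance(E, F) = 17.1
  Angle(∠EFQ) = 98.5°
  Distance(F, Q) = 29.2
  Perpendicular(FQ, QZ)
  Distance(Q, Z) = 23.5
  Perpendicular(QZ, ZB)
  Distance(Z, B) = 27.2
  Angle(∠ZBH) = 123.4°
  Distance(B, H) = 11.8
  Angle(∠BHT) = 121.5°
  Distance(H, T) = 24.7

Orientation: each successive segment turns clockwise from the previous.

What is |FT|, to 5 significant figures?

10.574

E is at the origin; EF runs at -168.6° with length 17.1, so F = (-16.763, -3.3799). ∠EFQ = 98.5° gives FQ at 109.90° from the x-axis; with |FQ| = 29.2, Q = (-26.702, 24.076). The perpendicularity gives QZ at right angles to FQ, so QZ runs at 19.900°; with |QZ| = 23.5, Z = (-4.6049, 32.075). The perpendicularity gives ZB at right angles to QZ, so ZB runs at -70.100°; with |ZB| = 27.2, B = (4.6534, 6.4996). ∠ZBH = 123.4° gives BH at -126.70° from the x-axis; with |BH| = 11.8, H = (-2.3986, -2.9614). ∠BHT = 121.5° gives HT at 174.80° from the x-axis; with |HT| = 24.7, T = (-26.997, -0.72277). Then |FT| = |T − F| = 10.574.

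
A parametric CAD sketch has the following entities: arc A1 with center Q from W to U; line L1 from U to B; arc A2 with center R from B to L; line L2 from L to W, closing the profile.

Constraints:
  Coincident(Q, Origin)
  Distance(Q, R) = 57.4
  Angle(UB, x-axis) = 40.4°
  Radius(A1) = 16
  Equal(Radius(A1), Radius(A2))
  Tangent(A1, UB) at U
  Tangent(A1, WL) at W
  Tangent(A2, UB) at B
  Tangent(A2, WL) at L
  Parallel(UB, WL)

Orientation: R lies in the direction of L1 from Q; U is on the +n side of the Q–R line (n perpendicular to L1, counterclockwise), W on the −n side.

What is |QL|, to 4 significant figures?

59.59

The slot axis is L1's direction at 40.4°, so u = (cos 40.4°, sin 40.4°) = (0.7615, 0.6481) and n = (−sin 40.4°, cos 40.4°) = (-0.6481, 0.7615). Q is at the origin and R lies 57.4 along u from Q, so R = 57.4·u = (43.71, 37.20). Tangency of A1 to both parallel lines with radius 16.0 puts U and W at Q ± 16.0·n: U = (-10.37, 12.18), W = (10.37, -12.18). Equal radii place B and L the same way about R: B = R + 16.0·n = (33.34, 49.39), L = R − 16.0·n = (54.08, 25.02). Then |QL| = |L − Q| = 59.59.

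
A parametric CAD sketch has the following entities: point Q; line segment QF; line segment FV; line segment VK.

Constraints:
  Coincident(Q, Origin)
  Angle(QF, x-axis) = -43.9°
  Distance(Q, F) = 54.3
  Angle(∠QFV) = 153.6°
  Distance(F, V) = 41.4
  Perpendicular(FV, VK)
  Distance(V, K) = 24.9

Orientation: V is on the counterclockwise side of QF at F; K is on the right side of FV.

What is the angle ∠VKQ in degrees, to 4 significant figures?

61.42°

∠QFV = 153.6°, so FV runs at -43.9° + (180° − 153.6°) = -17.50° from the x-axis; with |FV| = 41.4, V = F + 41.4·(cos -17.50°, sin -17.50°) = (78.61, -50.10). FV ⟂ VK; with |VK| = 24.9 on the right of FV, K = V + 24.9·(-0.3007, -0.9537) = (71.12, -73.85). Then cos ∠VKQ = KV·KQ / (|KV||KQ|), giving 61.42°.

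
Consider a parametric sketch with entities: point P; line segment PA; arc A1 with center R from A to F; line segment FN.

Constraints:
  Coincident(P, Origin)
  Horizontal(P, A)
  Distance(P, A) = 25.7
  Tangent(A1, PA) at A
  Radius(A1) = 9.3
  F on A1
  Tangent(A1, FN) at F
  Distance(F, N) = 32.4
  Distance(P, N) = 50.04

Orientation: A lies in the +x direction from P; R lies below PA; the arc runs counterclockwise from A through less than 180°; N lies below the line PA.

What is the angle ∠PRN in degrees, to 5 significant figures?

109.69°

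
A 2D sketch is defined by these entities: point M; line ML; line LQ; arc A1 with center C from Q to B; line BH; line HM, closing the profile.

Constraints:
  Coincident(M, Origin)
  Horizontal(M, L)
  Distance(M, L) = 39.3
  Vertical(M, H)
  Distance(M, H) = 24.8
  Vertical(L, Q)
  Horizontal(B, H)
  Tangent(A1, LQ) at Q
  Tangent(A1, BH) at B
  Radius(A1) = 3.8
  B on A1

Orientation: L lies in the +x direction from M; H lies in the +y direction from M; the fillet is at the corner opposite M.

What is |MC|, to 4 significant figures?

41.25

M is at the origin; M and L share the same y with |ML| = 39.3 and L on the +x side, so L = (39.30, 0.000). M and H share the same x with |MH| = 24.8 and H on the +y side, so H = (0.000, 24.80). The virtual corner opposite M is at (39.30, 24.80). Since A1 is tangent to LQ there, CQ ⟂ LQ and the tangent condition forces CB to be normal to BH, with radius 3.8, so the center C sits 3.8 in from both sides at C = (35.50, 21.00). Then |MC| = |C − M| = 41.25.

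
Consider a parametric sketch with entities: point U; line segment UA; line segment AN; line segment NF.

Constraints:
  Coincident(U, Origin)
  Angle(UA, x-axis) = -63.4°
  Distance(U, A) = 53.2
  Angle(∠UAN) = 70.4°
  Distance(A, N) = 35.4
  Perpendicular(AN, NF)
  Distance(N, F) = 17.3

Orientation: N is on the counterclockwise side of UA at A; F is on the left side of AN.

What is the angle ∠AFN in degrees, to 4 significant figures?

63.96°

U is at the origin; UA runs at -63.4° with length 53.2, so A = 53.2·(cos -63.4°, sin -63.4°) = (23.82, -47.57). ∠UAN = 70.4°, so AN runs at -63.4° + (180° − 70.4°) = 46.20° from the x-axis; with |AN| = 35.4, N = A + 35.4·(cos 46.20°, sin 46.20°) = (48.32, -22.02). AN ⟂ NF; with |NF| = 17.3 on the left of AN, F = N + 17.3·(-0.7218, 0.6921) = (35.84, -10.04). Then cos ∠AFN = FA·FN / (|FA||FN|), giving 63.96°.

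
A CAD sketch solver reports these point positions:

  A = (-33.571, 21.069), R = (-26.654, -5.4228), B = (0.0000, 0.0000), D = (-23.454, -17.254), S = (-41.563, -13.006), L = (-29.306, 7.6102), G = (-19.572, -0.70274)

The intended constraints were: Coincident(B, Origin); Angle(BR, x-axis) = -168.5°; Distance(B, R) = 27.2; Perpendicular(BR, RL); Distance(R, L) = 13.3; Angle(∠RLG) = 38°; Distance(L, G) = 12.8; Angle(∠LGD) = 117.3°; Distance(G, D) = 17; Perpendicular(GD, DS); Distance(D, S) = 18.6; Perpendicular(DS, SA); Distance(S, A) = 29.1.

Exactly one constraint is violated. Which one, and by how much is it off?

Distance(S, A) = 29.1 — off by 5.90.

B = (0.00, 0.00) ✓; BR at -168.5° ✓; |BR| = 27.20 ✓; ∠(BR, RL) = 90.00° ✓; |RL| = 13.30 ✓; ∠RLG = 38.00° ✓; |LG| = 12.80 ✓; ∠LGD = 117.3° ✓; |GD| = 17.00 ✓; ∠(GD, DS) = 90.00° ✓; |DS| = 18.60 ✓; ∠(DS, SA) = 90.00° ✓; |SA| = 35.00 ✗.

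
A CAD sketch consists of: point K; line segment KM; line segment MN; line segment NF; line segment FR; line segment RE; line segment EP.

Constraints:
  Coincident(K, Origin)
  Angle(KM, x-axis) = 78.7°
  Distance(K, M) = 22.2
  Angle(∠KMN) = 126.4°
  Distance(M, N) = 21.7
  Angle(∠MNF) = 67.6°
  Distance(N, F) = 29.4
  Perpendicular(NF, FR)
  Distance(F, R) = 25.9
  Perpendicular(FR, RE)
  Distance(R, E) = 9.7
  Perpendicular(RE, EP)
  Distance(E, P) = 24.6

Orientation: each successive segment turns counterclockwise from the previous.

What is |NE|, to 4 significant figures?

32.54

The perpendicularity gives FR at right angles to NF, so FR runs at -25.30°; with |FR| = 25.9, R = (0.5970, 0.1710). FR ⟂ RE, so RE runs at 64.70°; with |RE| = 9.7, E = (4.742, 8.941). Then |NE| = |E − N| = 32.54.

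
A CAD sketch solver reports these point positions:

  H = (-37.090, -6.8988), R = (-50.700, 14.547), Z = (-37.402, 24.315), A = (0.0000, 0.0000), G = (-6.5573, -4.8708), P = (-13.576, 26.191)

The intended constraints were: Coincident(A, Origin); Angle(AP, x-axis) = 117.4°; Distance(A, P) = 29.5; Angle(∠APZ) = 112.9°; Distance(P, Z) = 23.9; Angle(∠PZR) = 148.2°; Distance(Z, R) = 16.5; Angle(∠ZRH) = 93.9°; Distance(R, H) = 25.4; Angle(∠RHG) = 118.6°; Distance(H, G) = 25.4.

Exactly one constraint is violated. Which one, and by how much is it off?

Distance(H, G) = 25.4 — off by 5.20.

A = (0.00, 0.00) ✓; AP at 117.4° ✓; |AP| = 29.50 ✓; ∠APZ = 112.9° ✓; |PZ| = 23.90 ✓; ∠PZR = 148.2° ✓; |ZR| = 16.50 ✓; ∠ZRH = 93.90° ✓; |RH| = 25.40 ✓; ∠RHG = 118.6° ✓; |HG| = 30.60 ✗.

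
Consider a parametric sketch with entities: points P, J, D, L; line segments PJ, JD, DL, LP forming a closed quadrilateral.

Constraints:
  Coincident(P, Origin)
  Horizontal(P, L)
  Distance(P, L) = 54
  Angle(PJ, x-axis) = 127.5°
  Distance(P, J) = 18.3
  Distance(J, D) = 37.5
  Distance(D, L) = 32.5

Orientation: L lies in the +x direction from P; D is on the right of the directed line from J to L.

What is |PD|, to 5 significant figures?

21.993

P is at the origin; P and L share the same y with |PL| = 54.0 and L in +x, so L = (54.0, 0). PJ runs at 127.5° with |PJ| = 18.3, so J = (-11.140, 14.518). D is determined by |JD| = 37.5 and |DL| = 32.5 together: it lies at the intersection of circle(J, 37.5) and circle(L, 32.5). With |JL| = 66.739, the foot of the radical line on JL is 35.991 from J and the perpendicular offset is √(37.5² − 35.991²) = 10.529. Taking the right-of-JL solution: D = (21.699, -3.5882).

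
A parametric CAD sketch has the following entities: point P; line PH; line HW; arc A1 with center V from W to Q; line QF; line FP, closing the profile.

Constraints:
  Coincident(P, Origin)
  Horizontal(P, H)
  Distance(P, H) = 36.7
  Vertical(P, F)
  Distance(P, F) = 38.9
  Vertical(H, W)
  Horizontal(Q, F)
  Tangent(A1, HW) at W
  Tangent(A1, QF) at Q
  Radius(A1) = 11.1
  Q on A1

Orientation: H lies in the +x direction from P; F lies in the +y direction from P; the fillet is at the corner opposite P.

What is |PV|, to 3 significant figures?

37.8

P is at the origin; P and H share the same y with |PH| = 36.7 and H on the +x side, so H = (36.7, 0.00). P and F share the same x with |PF| = 38.9 and F on the +y side, so F = (0.00, 38.9). The virtual corner opposite P is at (36.7, 38.9). Tangency of A1 to HW means the radius VW is perpendicular to HW and the tangent condition forces VQ to be normal to QF, with radius 11.1, so the center V sits 11.1 in from both sides at V = (25.6, 27.8). Then |PV| = |V − P| = 37.8.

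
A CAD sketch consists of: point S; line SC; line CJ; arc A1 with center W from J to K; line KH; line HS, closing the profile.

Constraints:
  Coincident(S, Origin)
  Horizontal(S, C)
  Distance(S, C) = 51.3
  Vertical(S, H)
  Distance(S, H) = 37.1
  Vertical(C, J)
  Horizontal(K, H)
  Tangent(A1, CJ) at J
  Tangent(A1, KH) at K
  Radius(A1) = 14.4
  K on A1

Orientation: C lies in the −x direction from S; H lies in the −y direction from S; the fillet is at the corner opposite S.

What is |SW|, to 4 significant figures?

43.32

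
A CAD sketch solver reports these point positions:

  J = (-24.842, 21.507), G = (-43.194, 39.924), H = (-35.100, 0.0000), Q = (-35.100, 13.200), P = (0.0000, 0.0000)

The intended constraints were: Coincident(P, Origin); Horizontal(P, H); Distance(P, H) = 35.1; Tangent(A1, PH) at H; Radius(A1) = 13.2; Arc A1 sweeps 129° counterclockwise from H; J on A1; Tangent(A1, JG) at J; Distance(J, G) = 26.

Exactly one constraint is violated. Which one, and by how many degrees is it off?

Tangent(A1, JG) at J — off by 5.90°.

P = (0.00, 0.00) ✓; P.y = 0.00, H.y = 0.00 ✓; |PH| = 35.10 ✓; ∠(QH, HP) = 90.00° ✓; |QH| = 13.20 ✓; bearing(Q→J) − bearing(Q→H) = 129.0° ✓; |QJ| = 13.20 ✓; ∠(QJ, JG) = 84.10° ✗; |JG| = 26.00 ✓.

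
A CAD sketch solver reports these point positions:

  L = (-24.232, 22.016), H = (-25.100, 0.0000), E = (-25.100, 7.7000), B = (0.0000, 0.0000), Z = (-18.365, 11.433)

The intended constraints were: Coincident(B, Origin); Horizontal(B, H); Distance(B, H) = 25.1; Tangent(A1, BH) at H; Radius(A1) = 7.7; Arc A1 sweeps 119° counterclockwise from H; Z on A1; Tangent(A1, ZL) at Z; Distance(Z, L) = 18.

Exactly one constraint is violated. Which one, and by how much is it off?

Distance(Z, L) = 18 — off by 5.90.

B = (0.00, 0.00) ✓; B.y = 0.00, H.y = 0.00 ✓; |BH| = 25.10 ✓; ∠(EH, HB) = 90.00° ✓; |EH| = 7.700 ✓; bearing(E→Z) − bearing(E→H) = 119.0° ✓; |EZ| = 7.700 ✓; ∠(EZ, ZL) = 90.00° ✓; |ZL| = 12.10 ✗.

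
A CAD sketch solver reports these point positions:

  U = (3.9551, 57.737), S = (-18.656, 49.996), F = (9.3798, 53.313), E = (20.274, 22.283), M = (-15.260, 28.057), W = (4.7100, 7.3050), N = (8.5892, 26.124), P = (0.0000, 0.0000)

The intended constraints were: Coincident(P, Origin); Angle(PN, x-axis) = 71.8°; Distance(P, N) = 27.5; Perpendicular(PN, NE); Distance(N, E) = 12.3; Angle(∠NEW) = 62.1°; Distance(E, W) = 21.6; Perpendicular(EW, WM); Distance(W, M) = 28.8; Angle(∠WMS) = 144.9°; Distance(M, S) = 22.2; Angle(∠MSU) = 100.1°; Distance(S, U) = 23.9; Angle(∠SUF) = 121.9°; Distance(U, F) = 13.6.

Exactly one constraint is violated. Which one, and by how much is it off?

Distance(U, F) = 13.6 — off by 6.60.

P = (0.00, 0.00) ✓; PN at 71.80° ✓; |PN| = 27.50 ✓; ∠(PN, NE) = 90.00° ✓; |NE| = 12.30 ✓; ∠NEW = 62.10° ✓; |EW| = 21.60 ✓; ∠(EW, WM) = 90.00° ✓; |WM| = 28.80 ✓; ∠WMS = 144.9° ✓; |MS| = 22.20 ✓; ∠MSU = 100.1° ✓; |SU| = 23.90 ✓; ∠SUF = 121.9° ✓; |UF| = 7.000 ✗.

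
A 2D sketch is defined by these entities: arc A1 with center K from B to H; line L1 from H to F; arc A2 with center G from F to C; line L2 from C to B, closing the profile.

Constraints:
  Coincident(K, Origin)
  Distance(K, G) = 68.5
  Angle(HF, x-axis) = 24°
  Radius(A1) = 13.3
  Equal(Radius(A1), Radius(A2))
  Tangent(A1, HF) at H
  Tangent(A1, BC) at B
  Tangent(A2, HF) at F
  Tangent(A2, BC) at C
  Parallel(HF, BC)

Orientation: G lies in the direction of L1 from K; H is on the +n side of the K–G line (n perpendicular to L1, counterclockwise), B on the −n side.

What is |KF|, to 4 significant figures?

69.78

The slot axis is L1's direction at 24.0°, so u = (cos 24.0°, sin 24.0°) = (0.9135, 0.4067) and n = (−sin 24.0°, cos 24.0°) = (-0.4067, 0.9135). K is at the origin and G lies 68.5 along u from K, so G = 68.5·u = (62.58, 27.86). Tangency of A1 to both parallel lines with radius 13.3 puts H and B at K ± 13.3·n: H = (-5.410, 12.15), B = (5.410, -12.15). Equal radii place F and C the same way about G: F = G + 13.3·n = (57.17, 40.01), C = G − 13.3·n = (67.99, 15.71). Then |KF| = |F − K| = 69.78.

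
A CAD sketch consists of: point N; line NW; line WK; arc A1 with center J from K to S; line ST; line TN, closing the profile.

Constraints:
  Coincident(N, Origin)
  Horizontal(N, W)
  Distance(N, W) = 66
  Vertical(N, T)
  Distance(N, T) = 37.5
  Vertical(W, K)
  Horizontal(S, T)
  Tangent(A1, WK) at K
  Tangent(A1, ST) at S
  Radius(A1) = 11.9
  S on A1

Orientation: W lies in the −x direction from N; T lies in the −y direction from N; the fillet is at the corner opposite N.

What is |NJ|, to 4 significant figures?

59.85

N is at the origin; NW is horizontal with |NW| = 66.0 and W on the −x side, so W = (-66.00, 0.000). NT is vertical with |NT| = 37.5 and T on the −y side, so T = (0.000, -37.50). The virtual corner opposite N is at (-66.00, -37.50). A1 meets WK tangentially, so JK is at right angles to WK and tangency of A1 to ST means the radius JS is perpendicular to ST, with radius 11.9, so the center J sits 11.9 in from both sides at J = (-54.10, -25.60). Then |NJ| = |J − N| = 59.85.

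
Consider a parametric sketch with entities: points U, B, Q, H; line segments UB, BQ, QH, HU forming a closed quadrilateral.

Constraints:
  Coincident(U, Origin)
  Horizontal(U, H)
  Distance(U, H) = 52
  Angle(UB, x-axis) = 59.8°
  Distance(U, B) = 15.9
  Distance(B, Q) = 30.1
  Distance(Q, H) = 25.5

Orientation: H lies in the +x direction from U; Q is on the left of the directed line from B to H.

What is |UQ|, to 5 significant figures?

42.673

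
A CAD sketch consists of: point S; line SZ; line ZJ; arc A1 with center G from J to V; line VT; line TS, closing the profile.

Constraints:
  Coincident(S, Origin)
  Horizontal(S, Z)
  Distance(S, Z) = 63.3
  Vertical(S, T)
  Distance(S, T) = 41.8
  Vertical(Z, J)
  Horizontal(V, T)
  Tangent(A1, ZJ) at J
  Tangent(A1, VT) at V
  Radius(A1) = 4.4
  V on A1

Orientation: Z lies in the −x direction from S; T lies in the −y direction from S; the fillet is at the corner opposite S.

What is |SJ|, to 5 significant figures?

73.523

S is at the origin; SZ is horizontal with |SZ| = 63.3 and Z on the −x side, so Z = (-63.300, 0.0000). ST is vertical with |ST| = 41.8 and T on the −y side, so T = (0.0000, -41.800). The virtual corner opposite S is at (-63.300, -41.800). Since A1 is tangent to ZJ there, GJ ⟂ ZJ and tangency of A1 to VT means the radius GV is perpendicular to VT, with radius 4.4, so the center G sits 4.4 in from both sides at G = (-58.900, -37.400). That places the tangent points at J = (-63.300, -37.400) on ZJ and V = (-58.900, -41.800) on VT. Then |SJ| = |J − S| = 73.523.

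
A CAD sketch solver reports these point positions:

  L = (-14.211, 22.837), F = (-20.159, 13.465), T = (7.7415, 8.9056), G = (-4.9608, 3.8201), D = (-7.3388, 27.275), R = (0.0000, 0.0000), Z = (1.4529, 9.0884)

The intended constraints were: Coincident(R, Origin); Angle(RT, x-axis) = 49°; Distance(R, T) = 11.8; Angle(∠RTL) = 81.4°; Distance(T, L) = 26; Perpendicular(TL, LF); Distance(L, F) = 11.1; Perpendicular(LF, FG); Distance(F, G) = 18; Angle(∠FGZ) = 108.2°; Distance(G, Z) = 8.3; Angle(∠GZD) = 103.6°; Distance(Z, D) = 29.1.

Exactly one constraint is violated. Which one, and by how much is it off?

Distance(Z, D) = 29.1 — off by 8.90.

R = (0.00, 0.00) ✓; RT at 49.00° ✓; |RT| = 11.80 ✓; ∠RTL = 81.40° ✓; |TL| = 26.00 ✓; ∠(TL, LF) = 90.00° ✓; |LF| = 11.10 ✓; ∠(LF, FG) = 90.00° ✓; |FG| = 18.00 ✓; ∠FGZ = 108.2° ✓; |GZ| = 8.300 ✓; ∠GZD = 103.6° ✓; |ZD| = 20.20 ✗.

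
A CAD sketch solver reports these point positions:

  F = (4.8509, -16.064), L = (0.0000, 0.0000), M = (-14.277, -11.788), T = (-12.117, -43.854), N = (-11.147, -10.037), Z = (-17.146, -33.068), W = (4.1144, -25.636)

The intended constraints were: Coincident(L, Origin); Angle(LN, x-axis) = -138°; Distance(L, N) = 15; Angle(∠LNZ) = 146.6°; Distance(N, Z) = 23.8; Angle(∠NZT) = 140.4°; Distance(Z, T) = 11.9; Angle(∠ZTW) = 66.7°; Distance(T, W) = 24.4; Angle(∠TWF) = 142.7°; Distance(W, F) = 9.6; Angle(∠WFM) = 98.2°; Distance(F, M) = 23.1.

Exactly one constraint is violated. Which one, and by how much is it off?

Distance(F, M) = 23.1 — off by 3.50.

L = (0.00, 0.00) ✓; LN at -138.0° ✓; |LN| = 15.00 ✓; ∠LNZ = 146.6° ✓; |NZ| = 23.80 ✓; ∠NZT = 140.4° ✓; |ZT| = 11.90 ✓; ∠ZTW = 66.70° ✓; |TW| = 24.40 ✓; ∠TWF = 142.7° ✓; |WF| = 9.600 ✓; ∠WFM = 98.20° ✓; |FM| = 19.60 ✗.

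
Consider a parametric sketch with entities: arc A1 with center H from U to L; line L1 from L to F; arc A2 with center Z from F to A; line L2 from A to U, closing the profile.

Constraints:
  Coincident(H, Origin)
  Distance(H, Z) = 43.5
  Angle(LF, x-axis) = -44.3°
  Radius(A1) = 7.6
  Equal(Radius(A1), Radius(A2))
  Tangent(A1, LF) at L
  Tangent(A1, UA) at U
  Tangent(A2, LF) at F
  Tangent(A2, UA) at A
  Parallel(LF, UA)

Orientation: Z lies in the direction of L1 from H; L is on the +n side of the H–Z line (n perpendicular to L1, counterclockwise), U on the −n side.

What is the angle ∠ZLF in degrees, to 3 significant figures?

9.91°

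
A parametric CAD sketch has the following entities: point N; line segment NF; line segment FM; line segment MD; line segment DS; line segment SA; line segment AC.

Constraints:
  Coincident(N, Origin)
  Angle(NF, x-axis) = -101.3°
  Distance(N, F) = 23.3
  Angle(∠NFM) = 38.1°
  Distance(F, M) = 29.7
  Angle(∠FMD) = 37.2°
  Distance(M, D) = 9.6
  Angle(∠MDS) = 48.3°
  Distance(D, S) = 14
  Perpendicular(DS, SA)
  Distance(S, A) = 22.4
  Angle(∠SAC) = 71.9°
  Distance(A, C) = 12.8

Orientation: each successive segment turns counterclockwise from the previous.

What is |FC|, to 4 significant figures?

40.92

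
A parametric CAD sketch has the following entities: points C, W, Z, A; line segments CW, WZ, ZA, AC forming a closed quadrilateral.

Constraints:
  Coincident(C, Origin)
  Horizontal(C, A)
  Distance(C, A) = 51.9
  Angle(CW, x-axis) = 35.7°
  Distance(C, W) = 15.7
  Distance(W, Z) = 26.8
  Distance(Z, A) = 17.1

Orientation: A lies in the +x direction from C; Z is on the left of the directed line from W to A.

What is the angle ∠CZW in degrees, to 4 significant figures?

11.09°

C is at the origin; CA is horizontal with |CA| = 51.9 and A in +x, so A = (51.9, 0). CW runs at 35.7° with |CW| = 15.7, so W = (12.75, 9.162). Z is determined by |WZ| = 26.8 and |ZA| = 17.1 together: it lies at the intersection of circle(W, 26.8) and circle(A, 17.1). With |WA| = 40.21, the foot of the radical line on WA is 25.40 from W and the perpendicular offset is √(26.8² − 25.40²) = 8.551. Taking the left-of-WA solution: Z = (39.43, 11.70).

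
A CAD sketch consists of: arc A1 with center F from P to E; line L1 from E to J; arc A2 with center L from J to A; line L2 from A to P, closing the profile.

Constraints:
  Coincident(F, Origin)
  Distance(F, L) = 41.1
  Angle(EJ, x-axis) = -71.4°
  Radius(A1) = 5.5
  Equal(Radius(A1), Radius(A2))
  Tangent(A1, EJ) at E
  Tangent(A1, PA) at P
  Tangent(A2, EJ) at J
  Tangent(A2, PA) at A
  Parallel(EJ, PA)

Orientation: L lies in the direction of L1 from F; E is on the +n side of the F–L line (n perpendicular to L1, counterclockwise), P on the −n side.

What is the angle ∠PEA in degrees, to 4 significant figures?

75.02°

The slot axis is L1's direction at -71.4°, so u = (cos -71.4°, sin -71.4°) = (0.3190, -0.9478) and n = (−sin -71.4°, cos -71.4°) = (0.9478, 0.3190). F is at the origin and L lies 41.1 along u from F, so L = 41.1·u = (13.11, -38.95). Tangency of A1 to both parallel lines with radius 5.5 puts E and P at F ± 5.5·n: E = (5.213, 1.754), P = (-5.213, -1.754). Equal radii place J and A the same way about L: J = L + 5.5·n = (18.32, -37.20), A = L − 5.5·n = (7.897, -40.71). Then cos ∠PEA = EP·EA / (|EP||EA|), giving 75.02°.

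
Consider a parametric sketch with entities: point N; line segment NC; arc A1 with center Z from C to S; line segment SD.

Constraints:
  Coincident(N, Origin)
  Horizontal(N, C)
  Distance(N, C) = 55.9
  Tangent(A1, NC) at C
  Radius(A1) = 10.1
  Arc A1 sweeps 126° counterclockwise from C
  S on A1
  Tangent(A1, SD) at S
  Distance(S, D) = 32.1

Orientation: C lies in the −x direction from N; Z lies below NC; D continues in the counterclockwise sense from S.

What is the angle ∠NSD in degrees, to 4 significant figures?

68.05°

N is at the origin; N and C share the same y with |NC| = 55.9 and C on the −x side, so C = (-55.90, 0.000). A1 meets NC tangentially, so ZC is at right angles to NC, so Z = C + (0, -10.1) = (-55.90, -10.10). On A1, C sits at bearing 90° from Z; a 126° counterclockwise sweep puts S at bearing 216°, so S = Z + 10.1·(cos 216°, sin 216°) = (-64.07, -16.04). Since A1 is tangent to SD there, ZS ⟂ SD, so SD runs along (−sin 216°, cos 216°); with |SD| = 32.1, D = (-45.20, -42.01). Then cos ∠NSD = SN·SD / (|SN||SD|), giving 68.05°.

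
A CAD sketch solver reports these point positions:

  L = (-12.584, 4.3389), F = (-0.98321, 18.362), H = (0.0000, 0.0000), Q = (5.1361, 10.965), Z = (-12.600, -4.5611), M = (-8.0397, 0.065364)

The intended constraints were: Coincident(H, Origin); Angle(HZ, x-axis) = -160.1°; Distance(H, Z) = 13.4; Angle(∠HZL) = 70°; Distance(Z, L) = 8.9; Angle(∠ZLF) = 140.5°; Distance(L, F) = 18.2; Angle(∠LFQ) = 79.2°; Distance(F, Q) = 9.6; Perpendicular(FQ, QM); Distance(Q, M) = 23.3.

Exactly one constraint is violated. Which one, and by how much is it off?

Distance(Q, M) = 23.3 — off by 6.20.

H = (0.00, 0.00) ✓; HZ at -160.1° ✓; |HZ| = 13.40 ✓; ∠HZL = 70.00° ✓; |ZL| = 8.900 ✓; ∠ZLF = 140.5° ✓; |LF| = 18.20 ✓; ∠LFQ = 79.20° ✓; |FQ| = 9.600 ✓; ∠(FQ, QM) = 90.00° ✓; |QM| = 17.10 ✗.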